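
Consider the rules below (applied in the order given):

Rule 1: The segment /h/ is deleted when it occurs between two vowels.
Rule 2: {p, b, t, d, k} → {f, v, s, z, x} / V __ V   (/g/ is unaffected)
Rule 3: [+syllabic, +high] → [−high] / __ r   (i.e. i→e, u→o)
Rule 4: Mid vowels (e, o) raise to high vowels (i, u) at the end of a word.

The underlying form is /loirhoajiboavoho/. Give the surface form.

loerhoajivoavou

Rule 1 (intervocalic h-deletion): /h/ occurs between vowels /o/ and /o/, so it deletes. /loirhoajiboavoho/ → loirhoajiboavoo.
Rule 2 (intervocalic spirantization): /b/ is a stop between vowels /i/ and /o/, so it spirantizes to the fricative [v]. /loirhoajiboavoo/ → loirhoajivoavoo.
Rule 3 (pre-rhotic lowering): /i/ is a high vowel immediately before /r/, so it lowers to [e]. /loirhoajivoavoo/ → loerhoajivoavoo.
Rule 4 (final vowel raising): /o/ is a mid vowel in word-final position, so it raises to [u]. /loerhoajivoavoo/ → loerhoajivoavou.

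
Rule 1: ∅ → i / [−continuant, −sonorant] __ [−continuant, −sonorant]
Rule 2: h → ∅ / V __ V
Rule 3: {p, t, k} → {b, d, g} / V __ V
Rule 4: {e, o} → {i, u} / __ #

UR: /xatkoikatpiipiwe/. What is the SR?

xadigoigadibiibiwi

Rule 1 (stop-cluster i-epenthesis): /t/ and /k/ form a stop–stop cluster, so [i] is inserted between them. /t/ and /p/ form a stop–stop cluster, so [i] is inserted between them. /xatkoikatpiipiwe/ → xatikoikatipiipiwe.
Rule 2 (intervocalic h-deletion): no segment meets the environment; /xatikoikatipiipiwe/ is unchanged.
Rule 3 (intervocalic voicing): /t/ is a voiceless stop between vowels /a/ and /i/, so it voices to [d]. /k/ is a voiceless stop between vowels /i/ and /o/, so it voices to [g]. /k/ is a voiceless stop between vowels /i/ and /a/, so it voices to [g]. /t/ is a voiceless stop between vowels /a/ and /i/, so it voices to [d]. /p/ is a voiceless stop between vowels /i/ and /i/, so it voices to [b]. /p/ is a voiceless stop between vowels /i/ and /i/, so it voices to [b]. /xatikoikatipiipiwe/ → xadigoigadibiibiwe.
Rule 4 (final vowel raising): /e/ is a mid vowel in word-final position, so it raises to [i]. /xadigoigadibiibiwe/ → xadigoigadibiibiwi.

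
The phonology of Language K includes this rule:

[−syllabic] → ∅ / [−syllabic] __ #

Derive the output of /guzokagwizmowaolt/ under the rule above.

/t/ is the second consonant of a word-final cluster /lt/, so it deletes.
The other instances of /g/, /z/, /k/, /w/, /m/, /l/ do not occur in the required environment and remain unchanged.
Surface form: [guzokagwizmowaol].

guzokagwizmowaol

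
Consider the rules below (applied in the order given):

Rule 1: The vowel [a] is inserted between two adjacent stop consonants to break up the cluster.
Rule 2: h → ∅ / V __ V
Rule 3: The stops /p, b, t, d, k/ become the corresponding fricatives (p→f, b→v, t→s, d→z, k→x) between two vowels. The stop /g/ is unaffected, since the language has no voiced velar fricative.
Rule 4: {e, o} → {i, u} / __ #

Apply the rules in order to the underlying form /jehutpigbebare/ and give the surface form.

Rule 1 (stop-cluster a-epenthesis): /t/ and /p/ form a stop–stop cluster, so [a] is inserted between them. /g/ and /b/ form a stop–stop cluster, so [a] is inserted between them. /jehutpigbebare/ → jehutapigabebare.
Rule 2 (intervocalic h-deletion): /h/ occurs between vowels /e/ and /u/, so it deletes. /jehutapigabebare/ → jeutapigabebare.
Rule 3 (intervocalic spirantization): /t/ is a stop between vowels /u/ and /a/, so it spirantizes to the fricative [s]. /p/ is a stop between vowels /a/ and /i/, so it spirantizes to the fricative [f]. /b/ is a stop between vowels /a/ and /e/, so it spirantizes to the fricative [v]. /b/ is a stop between vowels /e/ and /a/, so it spirantizes to the fricative [v]. /jeutapigabebare/ → jeusafigavevare.
Rule 4 (final vowel raising): /e/ is a mid vowel in word-final position, so it raises to [i]. /jeusafigavevare/ → jeusafigavevari.

jeusafigavevari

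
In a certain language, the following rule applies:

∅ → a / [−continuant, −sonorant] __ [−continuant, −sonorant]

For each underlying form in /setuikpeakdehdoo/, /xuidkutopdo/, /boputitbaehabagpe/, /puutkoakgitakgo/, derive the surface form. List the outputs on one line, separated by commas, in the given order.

/setuikpeakdehdoo/: /k/ and /p/ form a stop–stop cluster, so [a] is inserted between them. /k/ and /d/ form a stop–stop cluster, so [a] is inserted between them. → [setuikapeakadehdoo].
/xuidkutopdo/: /d/ and /k/ form a stop–stop cluster, so [a] is inserted between them. /p/ and /d/ form a stop–stop cluster, so [a] is inserted between them. → [xuidakutopado].
/boputitbaehabagpe/: /t/ and /b/ form a stop–stop cluster, so [a] is inserted between them. /g/ and /p/ form a stop–stop cluster, so [a] is inserted between them. → [boputitabaehabagape].
/puutkoakgitakgo/: /t/ and /k/ form a stop–stop cluster, so [a] is inserted between them. /k/ and /g/ form a stop–stop cluster, so [a] is inserted between them. /k/ and /g/ form a stop–stop cluster, so [a] is inserted between them. → [puutakoakagitakago].

setuikapeakadehdoo, xuidakutopado, boputitabaehabagape, puutakoakagitakago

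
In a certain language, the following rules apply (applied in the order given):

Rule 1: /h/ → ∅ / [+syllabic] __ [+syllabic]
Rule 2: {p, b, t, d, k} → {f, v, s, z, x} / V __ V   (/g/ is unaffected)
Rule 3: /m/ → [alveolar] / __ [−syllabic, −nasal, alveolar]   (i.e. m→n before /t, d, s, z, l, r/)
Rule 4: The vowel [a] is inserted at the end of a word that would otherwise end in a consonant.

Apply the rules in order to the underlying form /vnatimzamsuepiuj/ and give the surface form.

vnasinzansuefiuja

Rule 1 (intervocalic h-deletion): no segment meets the environment; /vnatimzamsuepiuj/ is unchanged.
Rule 2 (intervocalic spirantization): /t/ is a stop between vowels /a/ and /i/, so it spirantizes to the fricative [s]. /p/ is a stop between vowels /e/ and /i/, so it spirantizes to the fricative [f]. /vnatimzamsuepiuj/ → vnasimzamsuefiuj.
Rule 3 (nasal place assimilation): /m/ precedes the alveolar consonant /z/, so it assimilates in place to [n]. /m/ precedes the alveolar consonant /s/, so it assimilates in place to [n]. /vnasimzamsuefiuj/ → vnasinzansuefiuj.
Rule 4 (final a-epenthesis): the form ends in the consonant /j/, so [a] is inserted word-finally. /vnasinzansuefiuj/ → vnasinzansuefiuja.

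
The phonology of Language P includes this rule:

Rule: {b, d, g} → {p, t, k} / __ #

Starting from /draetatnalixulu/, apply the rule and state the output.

draetatnalixulu

No segment of /draetatnalixulu/ meets the structural description of the rule, so the form surfaces unchanged.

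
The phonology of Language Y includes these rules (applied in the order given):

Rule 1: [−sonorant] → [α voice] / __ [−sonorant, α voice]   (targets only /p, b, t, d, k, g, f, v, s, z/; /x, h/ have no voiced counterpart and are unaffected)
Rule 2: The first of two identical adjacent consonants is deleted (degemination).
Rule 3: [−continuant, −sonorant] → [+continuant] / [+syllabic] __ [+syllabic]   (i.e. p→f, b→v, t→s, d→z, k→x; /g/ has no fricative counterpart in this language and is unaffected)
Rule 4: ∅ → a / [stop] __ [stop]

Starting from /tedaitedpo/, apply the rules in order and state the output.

Rule 1 (regressive voicing assimilation): /d/ precedes the voiceless obstruent /p/, so it devoices to [t] by assimilation. /tedaitedpo/ → tedaitetpo.
Rule 2 (degemination): no segment meets the environment; /tedaitetpo/ is unchanged.
Rule 3 (intervocalic spirantization): /d/ is a stop between vowels /e/ and /a/, so it spirantizes to the fricative [z]. /t/ is a stop between vowels /i/ and /e/, so it spirantizes to the fricative [s]. /tedaitetpo/ → tezaisetpo.
Rule 4 (stop-cluster a-epenthesis): /t/ and /p/ form a stop–stop cluster, so [a] is inserted between them. /tezaisetpo/ → tezaisetapo.

tezaisetapo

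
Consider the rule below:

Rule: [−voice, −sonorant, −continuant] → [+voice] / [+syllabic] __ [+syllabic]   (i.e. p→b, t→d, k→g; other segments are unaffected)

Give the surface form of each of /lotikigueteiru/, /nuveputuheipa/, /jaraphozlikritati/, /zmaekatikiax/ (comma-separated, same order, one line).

/lotikigueteiru/: /t/ is a voiceless stop between vowels /o/ and /i/, so it voices to [d]. /k/ is a voiceless stop between vowels /i/ and /i/, so it voices to [g]. /t/ is a voiceless stop between vowels /e/ and /e/, so it voices to [d]. → [lodigiguedeiru].
/nuveputuheipa/: /p/ is a voiceless stop between vowels /e/ and /u/, so it voices to [b]. /t/ is a voiceless stop between vowels /u/ and /u/, so it voices to [d]. /p/ is a voiceless stop between vowels /i/ and /a/, so it voices to [b]. → [nuvebuduheiba].
/jaraphozlikritati/: /t/ is a voiceless stop between vowels /i/ and /a/, so it voices to [d]. /t/ is a voiceless stop between vowels /a/ and /i/, so it voices to [d]. → [jaraphozlikridadi].
/zmaekatikiax/: /k/ is a voiceless stop between vowels /e/ and /a/, so it voices to [g]. /t/ is a voiceless stop between vowels /a/ and /i/, so it voices to [d]. /k/ is a voiceless stop between vowels /i/ and /i/, so it voices to [g]. → [zmaegadigiax].

lodigiguedeiru, nuvebuduheiba, jaraphozlikridadi, zmaegadigiax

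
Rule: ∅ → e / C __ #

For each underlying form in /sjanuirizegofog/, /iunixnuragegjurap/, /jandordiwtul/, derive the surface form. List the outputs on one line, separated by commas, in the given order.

sjanuirizegofoge, iunixnuragegjurape, jandordiwtule

/sjanuirizegofog/: the form ends in the consonant /g/, so [e] is inserted word-finally. → [sjanuirizegofoge].
/iunixnuragegjurap/: the form ends in the consonant /p/, so [e] is inserted word-finally. → [iunixnuragegjurape].
/jandordiwtul/: the form ends in the consonant /l/, so [e] is inserted word-finally. → [jandordiwtule].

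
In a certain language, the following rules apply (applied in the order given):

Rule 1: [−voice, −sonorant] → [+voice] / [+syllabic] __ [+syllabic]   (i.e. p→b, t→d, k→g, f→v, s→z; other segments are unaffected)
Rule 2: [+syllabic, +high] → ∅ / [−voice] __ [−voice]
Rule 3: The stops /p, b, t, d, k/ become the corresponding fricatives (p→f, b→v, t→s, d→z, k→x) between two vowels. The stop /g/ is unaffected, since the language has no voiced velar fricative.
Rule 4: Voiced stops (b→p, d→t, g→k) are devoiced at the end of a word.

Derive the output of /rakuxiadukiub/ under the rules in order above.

raguxiazugiup

Rule 1 (intervocalic voicing): /k/ is a voiceless obstruent between vowels /a/ and /u/, so it voices to [g]. /k/ is a voiceless obstruent between vowels /u/ and /i/, so it voices to [g]. /rakuxiadukiub/ → raguxiadugiub.
Rule 2 (high vowel syncope): no segment meets the environment; /raguxiadugiub/ is unchanged.
Rule 3 (intervocalic spirantization): /d/ is a stop between vowels /a/ and /u/, so it spirantizes to the fricative [z]. /raguxiadugiub/ → raguxiazugiub.
Rule 4 (final devoicing): /b/ is a voiced stop in word-final position, so it devoices to [p]. /raguxiazugiub/ → raguxiazugiup.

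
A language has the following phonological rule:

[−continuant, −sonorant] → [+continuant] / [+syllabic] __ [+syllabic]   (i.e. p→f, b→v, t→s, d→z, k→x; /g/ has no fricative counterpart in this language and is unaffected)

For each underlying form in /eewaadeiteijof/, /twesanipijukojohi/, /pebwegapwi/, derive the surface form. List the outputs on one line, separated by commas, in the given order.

/eewaadeiteijof/: /d/ is a stop between vowels /a/ and /e/, so it spirantizes to the fricative [z]. /t/ is a stop between vowels /i/ and /e/, so it spirantizes to the fricative [s]. → [eewaazeiseijof].
/twesanipijukojohi/: /p/ is a stop between vowels /i/ and /i/, so it spirantizes to the fricative [f]. /k/ is a stop between vowels /u/ and /o/, so it spirantizes to the fricative [x]. → [twesanifijuxojohi].
/pebwegapwi/: the rule's environment is not met; surfaces unchanged as [pebwegapwi].

eewaazeiseijof, twesanifijuxojohi, pebwegapwi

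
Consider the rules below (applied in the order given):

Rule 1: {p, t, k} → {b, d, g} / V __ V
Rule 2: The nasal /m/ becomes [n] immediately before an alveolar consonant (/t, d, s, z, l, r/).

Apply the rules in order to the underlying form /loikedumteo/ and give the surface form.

Rule 1 (intervocalic voicing): /k/ is a voiceless stop between vowels /i/ and /e/, so it voices to [g]. /loikedumteo/ → loigedumteo.
Rule 2 (nasal place assimilation): /m/ precedes the alveolar consonant /t/, so it assimilates in place to [n]. /loigedumteo/ → loigedunteo.

loigedunteo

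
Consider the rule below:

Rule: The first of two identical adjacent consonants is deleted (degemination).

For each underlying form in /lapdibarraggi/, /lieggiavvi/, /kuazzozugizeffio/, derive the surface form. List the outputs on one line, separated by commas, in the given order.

lapdibaragi, liegiavi, kuazozugizefio

/lapdibarraggi/: /rr/ is a geminate; the first /r/ deletes. /gg/ is a geminate; the first /g/ deletes. → [lapdibaragi].
/lieggiavvi/: /gg/ is a geminate; the first /g/ deletes. /vv/ is a geminate; the first /v/ deletes. → [liegiavi].
/kuazzozugizeffio/: /zz/ is a geminate; the first /z/ deletes. /ff/ is a geminate; the first /f/ deletes. → [kuazozugizefio].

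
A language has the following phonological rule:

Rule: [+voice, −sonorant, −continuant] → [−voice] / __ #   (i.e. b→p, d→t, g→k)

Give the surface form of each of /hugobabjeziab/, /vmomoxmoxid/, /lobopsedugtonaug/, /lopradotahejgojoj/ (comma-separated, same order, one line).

/hugobabjeziab/: /b/ is a voiced stop in word-final position, so it devoices to [p]. → [hugobabjeziap].
/vmomoxmoxid/: /d/ is a voiced stop in word-final position, so it devoices to [t]. → [vmomoxmoxit].
/lobopsedugtonaug/: /g/ is a voiced stop in word-final position, so it devoices to [k]. → [lobopsedugtonauk].
/lopradotahejgojoj/: the rule's environment is not met; surfaces unchanged as [lopradotahejgojoj].

hugobabjeziap, vmomoxmoxit, lobopsedugtonauk, lopradotahejgojoj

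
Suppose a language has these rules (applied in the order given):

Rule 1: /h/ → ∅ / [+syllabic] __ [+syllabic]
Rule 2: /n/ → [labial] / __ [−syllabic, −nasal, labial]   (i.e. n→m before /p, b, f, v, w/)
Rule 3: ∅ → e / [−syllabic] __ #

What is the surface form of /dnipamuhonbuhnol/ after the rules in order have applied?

Rule 1 (intervocalic h-deletion): /h/ occurs between vowels /u/ and /o/, so it deletes. /dnipamuhonbuhnol/ → dnipamuonbuhnol.
Rule 2 (nasal place assimilation): /n/ precedes the labial consonant /b/, so it assimilates in place to [m]. /dnipamuonbuhnol/ → dnipamuombuhnol.
Rule 3 (final e-epenthesis): the form ends in the consonant /l/, so [e] is inserted word-finally. /dnipamuombuhnol/ → dnipamuombuhnole.

dnipamuombuhnole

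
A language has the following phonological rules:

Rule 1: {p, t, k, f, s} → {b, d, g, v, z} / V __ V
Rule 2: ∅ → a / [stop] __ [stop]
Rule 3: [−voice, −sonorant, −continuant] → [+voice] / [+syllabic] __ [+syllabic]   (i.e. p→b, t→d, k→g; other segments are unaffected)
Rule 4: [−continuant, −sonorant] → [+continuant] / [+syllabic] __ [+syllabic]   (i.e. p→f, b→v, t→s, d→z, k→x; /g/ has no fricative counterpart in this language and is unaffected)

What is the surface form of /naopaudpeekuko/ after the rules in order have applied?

Rule 1 (intervocalic voicing): /p/ is a voiceless obstruent between vowels /o/ and /a/, so it voices to [b]. /k/ is a voiceless obstruent between vowels /e/ and /u/, so it voices to [g]. /k/ is a voiceless obstruent between vowels /u/ and /o/, so it voices to [g]. /naopaudpeekuko/ → naobaudpeegugo.
Rule 2 (stop-cluster a-epenthesis): /d/ and /p/ form a stop–stop cluster, so [a] is inserted between them. /naobaudpeegugo/ → naobaudapeegugo.
Rule 3 (intervocalic voicing): /p/ is a voiceless stop between vowels /a/ and /e/, so it voices to [b]. /naobaudapeegugo/ → naobaudabeegugo.
Rule 4 (intervocalic spirantization): /b/ is a stop between vowels /o/ and /a/, so it spirantizes to the fricative [v]. /d/ is a stop between vowels /u/ and /a/, so it spirantizes to the fricative [z]. /b/ is a stop between vowels /a/ and /e/, so it spirantizes to the fricative [v]. /naobaudabeegugo/ → naovauzaveegugo.

naovauzaveegugo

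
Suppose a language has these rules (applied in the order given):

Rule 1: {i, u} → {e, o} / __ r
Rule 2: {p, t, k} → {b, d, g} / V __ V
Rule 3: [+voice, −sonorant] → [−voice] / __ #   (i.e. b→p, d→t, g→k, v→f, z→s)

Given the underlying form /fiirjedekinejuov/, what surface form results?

Rule 1 (pre-rhotic lowering): /i/ is a high vowel immediately before /r/, so it lowers to [e]. /fiirjedekinejuov/ → fierjedekinejuov.
Rule 2 (intervocalic voicing): /k/ is a voiceless stop between vowels /e/ and /i/, so it voices to [g]. /fierjedekinejuov/ → fierjedeginejuov.
Rule 3 (final devoicing): /v/ is a voiced obstruent in word-final position, so it devoices to [f]. /fierjedeginejuov/ → fierjedeginejuof.

fierjedeginejuof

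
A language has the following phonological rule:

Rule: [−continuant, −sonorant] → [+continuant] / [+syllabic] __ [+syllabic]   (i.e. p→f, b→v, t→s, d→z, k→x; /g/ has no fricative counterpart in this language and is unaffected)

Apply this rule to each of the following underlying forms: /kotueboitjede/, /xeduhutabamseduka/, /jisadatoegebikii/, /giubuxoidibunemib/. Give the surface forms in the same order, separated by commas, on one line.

/kotueboitjede/: /t/ is a stop between vowels /o/ and /u/, so it spirantizes to the fricative [s]. /b/ is a stop between vowels /e/ and /o/, so it spirantizes to the fricative [v]. /d/ is a stop between vowels /e/ and /e/, so it spirantizes to the fricative [z]. → [kosuevoitjeze].
/xeduhutabamseduka/: /d/ is a stop between vowels /e/ and /u/, so it spirantizes to the fricative [z]. /t/ is a stop between vowels /u/ and /a/, so it spirantizes to the fricative [s]. /b/ is a stop between vowels /a/ and /a/, so it spirantizes to the fricative [v]. /d/ is a stop between vowels /e/ and /u/, so it spirantizes to the fricative [z]. /k/ is a stop between vowels /u/ and /a/, so it spirantizes to the fricative [x]. → [xezuhusavamsezuxa].
/jisadatoegebikii/: /d/ is a stop between vowels /a/ and /a/, so it spirantizes to the fricative [z]. /t/ is a stop between vowels /a/ and /o/, so it spirantizes to the fricative [s]. /b/ is a stop between vowels /e/ and /i/, so it spirantizes to the fricative [v]. /k/ is a stop between vowels /i/ and /i/, so it spirantizes to the fricative [x]. → [jisazasoegevixii].
/giubuxoidibunemib/: /b/ is a stop between vowels /u/ and /u/, so it spirantizes to the fricative [v]. /d/ is a stop between vowels /i/ and /i/, so it spirantizes to the fricative [z]. /b/ is a stop between vowels /i/ and /u/, so it spirantizes to the fricative [v]. → [giuvuxoizivunemib].

kosuevoitjeze, xezuhusavamsezuxa, jisazasoegevixii, giuvuxoizivunemib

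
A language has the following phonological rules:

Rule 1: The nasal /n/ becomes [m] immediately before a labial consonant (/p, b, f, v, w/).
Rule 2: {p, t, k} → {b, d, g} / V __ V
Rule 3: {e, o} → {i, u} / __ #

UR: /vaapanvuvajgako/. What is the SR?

Rule 1 (nasal place assimilation): /n/ precedes the labial consonant /v/, so it assimilates in place to [m]. /vaapanvuvajgako/ → vaapamvuvajgako.
Rule 2 (intervocalic voicing): /p/ is a voiceless stop between vowels /a/ and /a/, so it voices to [b]. /k/ is a voiceless stop between vowels /a/ and /o/, so it voices to [g]. /vaapamvuvajgako/ → vaabamvuvajgago.
Rule 3 (final vowel raising): /o/ is a mid vowel in word-final position, so it raises to [u]. /vaabamvuvajgago/ → vaabamvuvajgagu.

vaabamvuvajgagu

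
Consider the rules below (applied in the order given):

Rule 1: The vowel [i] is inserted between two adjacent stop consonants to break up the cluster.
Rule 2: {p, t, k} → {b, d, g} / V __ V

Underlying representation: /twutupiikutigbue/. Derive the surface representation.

Rule 1 (stop-cluster i-epenthesis): /g/ and /b/ form a stop–stop cluster, so [i] is inserted between them. /twutupiikutigbue/ → twutupiikutigibue.
Rule 2 (intervocalic voicing): /t/ is a voiceless stop between vowels /u/ and /u/, so it voices to [d]. /p/ is a voiceless stop between vowels /u/ and /i/, so it voices to [b]. /k/ is a voiceless stop between vowels /i/ and /u/, so it voices to [g]. /t/ is a voiceless stop between vowels /u/ and /i/, so it voices to [d]. /twutupiikutigibue/ → twudubiigudigibue.

twudubiigudigibue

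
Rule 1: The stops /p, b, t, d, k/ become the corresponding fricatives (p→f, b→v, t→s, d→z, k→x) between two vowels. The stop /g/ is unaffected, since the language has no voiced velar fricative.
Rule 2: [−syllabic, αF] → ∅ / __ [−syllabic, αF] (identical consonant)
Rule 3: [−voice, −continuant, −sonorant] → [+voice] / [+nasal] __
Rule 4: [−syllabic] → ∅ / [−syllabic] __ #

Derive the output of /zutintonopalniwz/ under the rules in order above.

Rule 1 (intervocalic spirantization): /t/ is a stop between vowels /u/ and /i/, so it spirantizes to the fricative [s]. /p/ is a stop between vowels /o/ and /a/, so it spirantizes to the fricative [f]. /zutintonopalniwz/ → zusintonofalniwz.
Rule 2 (degemination): no segment meets the environment; /zusintonofalniwz/ is unchanged.
Rule 3 (post-nasal voicing): /t/ is a voiceless stop immediately after the nasal /n/, so it voices to [d]. /zusintonofalniwz/ → zusindonofalniwz.
Rule 4 (final cluster simplification): /z/ is the second consonant of a word-final cluster /wz/, so it deletes. /zusindonofalniwz/ → zusindonofalniw.

zusindonofalniw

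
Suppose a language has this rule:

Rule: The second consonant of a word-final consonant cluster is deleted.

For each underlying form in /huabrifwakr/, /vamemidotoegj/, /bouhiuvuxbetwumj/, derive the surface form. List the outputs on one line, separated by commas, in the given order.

/huabrifwakr/: /r/ is the second consonant of a word-final cluster /kr/, so it deletes. → [huabrifwak].
/vamemidotoegj/: /j/ is the second consonant of a word-final cluster /gj/, so it deletes. → [vamemidotoeg].
/bouhiuvuxbetwumj/: /j/ is the second consonant of a word-final cluster /mj/, so it deletes. → [bouhiuvuxbetwum].

huabrifwak, vamemidotoeg, bouhiuvuxbetwum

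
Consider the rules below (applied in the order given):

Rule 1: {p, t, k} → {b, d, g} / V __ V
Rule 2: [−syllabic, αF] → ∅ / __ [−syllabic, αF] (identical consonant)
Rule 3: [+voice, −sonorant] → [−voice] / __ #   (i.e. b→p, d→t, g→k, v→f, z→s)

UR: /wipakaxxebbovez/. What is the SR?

Rule 1 (intervocalic voicing): /p/ is a voiceless stop between vowels /i/ and /a/, so it voices to [b]. /k/ is a voiceless stop between vowels /a/ and /a/, so it voices to [g]. /wipakaxxebbovez/ → wibagaxxebbovez.
Rule 2 (degemination): /xx/ is a geminate; the first /x/ deletes. /bb/ is a geminate; the first /b/ deletes. /wibagaxxebbovez/ → wibagaxebovez.
Rule 3 (final devoicing): /z/ is a voiced obstruent in word-final position, so it devoices to [s]. /wibagaxebovez/ → wibagaxeboves.

wibagaxeboves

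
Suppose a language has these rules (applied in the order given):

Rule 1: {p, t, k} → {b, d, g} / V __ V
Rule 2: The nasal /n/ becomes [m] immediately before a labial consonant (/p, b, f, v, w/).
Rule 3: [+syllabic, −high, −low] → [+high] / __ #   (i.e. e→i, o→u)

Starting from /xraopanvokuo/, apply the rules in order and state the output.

xraobamvoguu

Rule 1 (intervocalic voicing): /p/ is a voiceless stop between vowels /o/ and /a/, so it voices to [b]. /k/ is a voiceless stop between vowels /o/ and /u/, so it voices to [g]. /xraopanvokuo/ → xraobanvoguo.
Rule 2 (nasal place assimilation): /n/ precedes the labial consonant /v/, so it assimilates in place to [m]. /xraobanvoguo/ → xraobamvoguo.
Rule 3 (final vowel raising): /o/ is a mid vowel in word-final position, so it raises to [u]. /xraobamvoguo/ → xraobamvoguu.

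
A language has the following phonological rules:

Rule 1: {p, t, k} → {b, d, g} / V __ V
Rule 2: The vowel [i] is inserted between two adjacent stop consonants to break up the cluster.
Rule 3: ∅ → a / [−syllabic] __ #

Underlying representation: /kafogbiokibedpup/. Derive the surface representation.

kafogibiogibedipupa

Rule 1 (intervocalic voicing): /k/ is a voiceless stop between vowels /o/ and /i/, so it voices to [g]. /kafogbiokibedpup/ → kafogbiogibedpup.
Rule 2 (stop-cluster i-epenthesis): /g/ and /b/ form a stop–stop cluster, so [i] is inserted between them. /d/ and /p/ form a stop–stop cluster, so [i] is inserted between them. /kafogbiogibedpup/ → kafogibiogibedipup.
Rule 3 (final a-epenthesis): the form ends in the consonant /p/, so [a] is inserted word-finally. /kafogibiogibedipup/ → kafogibiogibedipupa.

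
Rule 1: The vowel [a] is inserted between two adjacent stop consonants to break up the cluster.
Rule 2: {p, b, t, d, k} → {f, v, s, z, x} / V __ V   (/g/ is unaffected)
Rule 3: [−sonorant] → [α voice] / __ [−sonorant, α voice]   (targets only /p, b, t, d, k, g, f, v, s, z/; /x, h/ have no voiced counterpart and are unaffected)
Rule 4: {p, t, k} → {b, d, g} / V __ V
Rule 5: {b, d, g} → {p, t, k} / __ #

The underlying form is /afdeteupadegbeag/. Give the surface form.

avdeseufazegaveak

Rule 1 (stop-cluster a-epenthesis): /g/ and /b/ form a stop–stop cluster, so [a] is inserted between them. /afdeteupadegbeag/ → afdeteupadegabeag.
Rule 2 (intervocalic spirantization): /t/ is a stop between vowels /e/ and /e/, so it spirantizes to the fricative [s]. /p/ is a stop between vowels /u/ and /a/, so it spirantizes to the fricative [f]. /d/ is a stop between vowels /a/ and /e/, so it spirantizes to the fricative [z]. /b/ is a stop between vowels /a/ and /e/, so it spirantizes to the fricative [v]. /afdeteupadegabeag/ → afdeseufazegaveag.
Rule 3 (regressive voicing assimilation): /f/ precedes the voiced obstruent /d/, so it voices to [v] by assimilation. /afdeseufazegaveag/ → avdeseufazegaveag.
Rule 4 (intervocalic voicing): no segment meets the environment; /avdeseufazegaveag/ is unchanged.
Rule 5 (final devoicing): /g/ is a voiced stop in word-final position, so it devoices to [k]. /avdeseufazegaveag/ → avdeseufazegaveak.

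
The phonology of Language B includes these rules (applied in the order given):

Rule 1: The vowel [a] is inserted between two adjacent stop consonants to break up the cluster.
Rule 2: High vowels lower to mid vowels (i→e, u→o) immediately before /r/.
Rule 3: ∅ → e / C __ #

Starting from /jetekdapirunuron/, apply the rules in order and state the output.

jetekadaperunorone

Rule 1 (stop-cluster a-epenthesis): /k/ and /d/ form a stop–stop cluster, so [a] is inserted between them. /jetekdapirunuron/ → jetekadapirunuron.
Rule 2 (pre-rhotic lowering): /i/ is a high vowel immediately before /r/, so it lowers to [e]. /u/ is a high vowel immediately before /r/, so it lowers to [o]. /jetekadapirunuron/ → jetekadaperunoron.
Rule 3 (final e-epenthesis): the form ends in the consonant /n/, so [e] is inserted word-finally. /jetekadaperunoron/ → jetekadaperunorone.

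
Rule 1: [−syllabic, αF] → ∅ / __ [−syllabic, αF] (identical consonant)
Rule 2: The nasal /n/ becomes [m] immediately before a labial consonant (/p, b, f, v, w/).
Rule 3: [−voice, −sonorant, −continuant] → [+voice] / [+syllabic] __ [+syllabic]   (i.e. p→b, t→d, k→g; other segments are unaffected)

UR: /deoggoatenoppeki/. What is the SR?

Rule 1 (degemination): /gg/ is a geminate; the first /g/ deletes. /pp/ is a geminate; the first /p/ deletes. /deoggoatenoppeki/ → deogoatenopeki.
Rule 2 (nasal place assimilation): no segment meets the environment; /deogoatenopeki/ is unchanged.
Rule 3 (intervocalic voicing): /t/ is a voiceless stop between vowels /a/ and /e/, so it voices to [d]. /p/ is a voiceless stop between vowels /o/ and /e/, so it voices to [b]. /k/ is a voiceless stop between vowels /e/ and /i/, so it voices to [g]. /deogoatenopeki/ → deogoadenobegi.

deogoadenobegi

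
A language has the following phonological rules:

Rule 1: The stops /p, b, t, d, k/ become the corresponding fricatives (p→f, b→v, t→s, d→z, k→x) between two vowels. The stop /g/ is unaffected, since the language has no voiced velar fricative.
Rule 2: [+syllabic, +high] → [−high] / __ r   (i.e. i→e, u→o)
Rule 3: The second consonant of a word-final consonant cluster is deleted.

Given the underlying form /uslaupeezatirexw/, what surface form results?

uslaufeezaserex

Rule 1 (intervocalic spirantization): /p/ is a stop between vowels /u/ and /e/, so it spirantizes to the fricative [f]. /t/ is a stop between vowels /a/ and /i/, so it spirantizes to the fricative [s]. /uslaupeezatirexw/ → uslaufeezasirexw.
Rule 2 (pre-rhotic lowering): /i/ is a high vowel immediately before /r/, so it lowers to [e]. /uslaufeezasirexw/ → uslaufeezaserexw.
Rule 3 (final cluster simplification): /w/ is the second consonant of a word-final cluster /xw/, so it deletes. /uslaufeezaserexw/ → uslaufeezaserex.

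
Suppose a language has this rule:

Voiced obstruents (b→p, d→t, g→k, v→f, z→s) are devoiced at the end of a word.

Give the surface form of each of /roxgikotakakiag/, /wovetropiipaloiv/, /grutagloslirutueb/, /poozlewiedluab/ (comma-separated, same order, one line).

/roxgikotakakiag/: /g/ is a voiced obstruent in word-final position, so it devoices to [k]. → [roxgikotakakiak].
/wovetropiipaloiv/: /v/ is a voiced obstruent in word-final position, so it devoices to [f]. → [wovetropiipaloif].
/grutagloslirutueb/: /b/ is a voiced obstruent in word-final position, so it devoices to [p]. → [grutagloslirutuep].
/poozlewiedluab/: /b/ is a voiced obstruent in word-final position, so it devoices to [p]. → [poozlewiedluap].

roxgikotakakiak, wovetropiipaloif, grutagloslirutuep, poozlewiedluap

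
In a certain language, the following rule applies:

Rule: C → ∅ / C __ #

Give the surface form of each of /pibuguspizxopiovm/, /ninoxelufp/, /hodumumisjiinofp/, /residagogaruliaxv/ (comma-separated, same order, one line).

/pibuguspizxopiovm/: /m/ is the second consonant of a word-final cluster /vm/, so it deletes. → [pibuguspizxopiov].
/ninoxelufp/: /p/ is the second consonant of a word-final cluster /fp/, so it deletes. → [ninoxeluf].
/hodumumisjiinofp/: /p/ is the second consonant of a word-final cluster /fp/, so it deletes. → [hodumumisjiinof].
/residagogaruliaxv/: /v/ is the second consonant of a word-final cluster /xv/, so it deletes. → [residagogaruliax].

pibuguspizxopiov, ninoxeluf, hodumumisjiinof, residagogaruliax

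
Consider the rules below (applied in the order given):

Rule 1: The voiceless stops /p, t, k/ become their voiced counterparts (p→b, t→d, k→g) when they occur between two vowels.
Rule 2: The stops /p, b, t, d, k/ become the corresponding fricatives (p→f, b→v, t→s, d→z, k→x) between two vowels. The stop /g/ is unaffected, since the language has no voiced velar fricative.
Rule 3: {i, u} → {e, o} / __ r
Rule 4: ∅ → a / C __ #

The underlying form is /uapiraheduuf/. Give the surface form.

uaverahezuufa

Rule 1 (intervocalic voicing): /p/ is a voiceless stop between vowels /a/ and /i/, so it voices to [b]. /uapiraheduuf/ → uabiraheduuf.
Rule 2 (intervocalic spirantization): /b/ is a stop between vowels /a/ and /i/, so it spirantizes to the fricative [v]. /d/ is a stop between vowels /e/ and /u/, so it spirantizes to the fricative [z]. /uabiraheduuf/ → uavirahezuuf.
Rule 3 (pre-rhotic lowering): /i/ is a high vowel immediately before /r/, so it lowers to [e]. /uavirahezuuf/ → uaverahezuuf.
Rule 4 (final a-epenthesis): the form ends in the consonant /f/, so [a] is inserted word-finally. /uaverahezuuf/ → uaverahezuufa.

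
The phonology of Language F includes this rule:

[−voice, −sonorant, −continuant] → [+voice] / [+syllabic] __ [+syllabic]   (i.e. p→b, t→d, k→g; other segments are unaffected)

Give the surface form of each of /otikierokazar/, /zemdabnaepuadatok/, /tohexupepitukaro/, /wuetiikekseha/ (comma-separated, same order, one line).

odigierogazar, zemdabnaebuadadok, tohexubebidugaro, wuediigekseha

/otikierokazar/: /t/ is a voiceless stop between vowels /o/ and /i/, so it voices to [d]. /k/ is a voiceless stop between vowels /i/ and /i/, so it voices to [g]. /k/ is a voiceless stop between vowels /o/ and /a/, so it voices to [g]. → [odigierogazar].
/zemdabnaepuadatok/: /p/ is a voiceless stop between vowels /e/ and /u/, so it voices to [b]. /t/ is a voiceless stop between vowels /a/ and /o/, so it voices to [d]. → [zemdabnaebuadadok].
/tohexupepitukaro/: /p/ is a voiceless stop between vowels /u/ and /e/, so it voices to [b]. /p/ is a voiceless stop between vowels /e/ and /i/, so it voices to [b]. /t/ is a voiceless stop between vowels /i/ and /u/, so it voices to [d]. /k/ is a voiceless stop between vowels /u/ and /a/, so it voices to [g]. → [tohexubebidugaro].
/wuetiikekseha/: /t/ is a voiceless stop between vowels /e/ and /i/, so it voices to [d]. /k/ is a voiceless stop between vowels /i/ and /e/, so it voices to [g]. → [wuediigekseha].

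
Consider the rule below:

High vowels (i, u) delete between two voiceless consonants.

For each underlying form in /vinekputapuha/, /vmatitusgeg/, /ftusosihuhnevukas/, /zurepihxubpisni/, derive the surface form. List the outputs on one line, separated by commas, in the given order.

vinekptapha, vmattsgeg, ftsoshhnevukas, zurephxubpsni

/vinekputapuha/: /u/ is a high vowel flanked by voiceless consonants /p/ and /t/, so it deletes. /u/ is a high vowel flanked by voiceless consonants /p/ and /h/, so it deletes. → [vinekptapha].
/vmatitusgeg/: /i/ is a high vowel flanked by voiceless consonants /t/ and /t/, so it deletes. /u/ is a high vowel flanked by voiceless consonants /t/ and /s/, so it deletes. → [vmattsgeg].
/ftusosihuhnevukas/: /u/ is a high vowel flanked by voiceless consonants /t/ and /s/, so it deletes. /i/ is a high vowel flanked by voiceless consonants /s/ and /h/, so it deletes. /u/ is a high vowel flanked by voiceless consonants /h/ and /h/, so it deletes. → [ftsoshhnevukas].
/zurepihxubpisni/: /i/ is a high vowel flanked by voiceless consonants /p/ and /h/, so it deletes. /i/ is a high vowel flanked by voiceless consonants /p/ and /s/, so it deletes. → [zurephxubpsni].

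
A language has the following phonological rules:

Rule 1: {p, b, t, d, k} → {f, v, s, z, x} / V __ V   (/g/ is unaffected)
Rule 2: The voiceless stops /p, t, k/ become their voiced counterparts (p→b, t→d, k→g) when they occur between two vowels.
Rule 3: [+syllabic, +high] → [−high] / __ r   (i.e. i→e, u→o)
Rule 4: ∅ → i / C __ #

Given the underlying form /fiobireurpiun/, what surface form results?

Rule 1 (intervocalic spirantization): /b/ is a stop between vowels /o/ and /i/, so it spirantizes to the fricative [v]. /fiobireurpiun/ → fiovireurpiun.
Rule 2 (intervocalic voicing): no segment meets the environment; /fiovireurpiun/ is unchanged.
Rule 3 (pre-rhotic lowering): /i/ is a high vowel immediately before /r/, so it lowers to [e]. /u/ is a high vowel immediately before /r/, so it lowers to [o]. /fiovireurpiun/ → fiovereorpiun.
Rule 4 (final i-epenthesis): the form ends in the consonant /n/, so [i] is inserted word-finally. /fiovereorpiun/ → fiovereorpiuni.

fiovereorpiuni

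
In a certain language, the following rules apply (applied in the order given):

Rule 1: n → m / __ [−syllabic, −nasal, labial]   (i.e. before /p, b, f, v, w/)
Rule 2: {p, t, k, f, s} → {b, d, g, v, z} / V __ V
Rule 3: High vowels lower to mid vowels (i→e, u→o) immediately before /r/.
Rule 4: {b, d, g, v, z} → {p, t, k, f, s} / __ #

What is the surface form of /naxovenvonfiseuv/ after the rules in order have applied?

Rule 1 (nasal place assimilation): /n/ precedes the labial consonant /v/, so it assimilates in place to [m]. /n/ precedes the labial consonant /f/, so it assimilates in place to [m]. /naxovenvonfiseuv/ → naxovemvomfiseuv.
Rule 2 (intervocalic voicing): /s/ is a voiceless obstruent between vowels /i/ and /e/, so it voices to [z]. /naxovemvomfiseuv/ → naxovemvomfizeuv.
Rule 3 (pre-rhotic lowering): no segment meets the environment; /naxovemvomfizeuv/ is unchanged.
Rule 4 (final devoicing): /v/ is a voiced obstruent in word-final position, so it devoices to [f]. /naxovemvomfizeuv/ → naxovemvomfizeuf.

naxovemvomfizeuf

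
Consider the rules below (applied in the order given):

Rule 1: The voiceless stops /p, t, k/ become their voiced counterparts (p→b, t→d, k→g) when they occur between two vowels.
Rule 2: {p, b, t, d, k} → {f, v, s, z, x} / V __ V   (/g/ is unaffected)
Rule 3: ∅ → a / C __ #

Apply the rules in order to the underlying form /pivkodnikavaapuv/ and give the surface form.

pivkodnigavaavuva

Rule 1 (intervocalic voicing): /k/ is a voiceless stop between vowels /i/ and /a/, so it voices to [g]. /p/ is a voiceless stop between vowels /a/ and /u/, so it voices to [b]. /pivkodnikavaapuv/ → pivkodnigavaabuv.
Rule 2 (intervocalic spirantization): /b/ is a stop between vowels /a/ and /u/, so it spirantizes to the fricative [v]. /pivkodnigavaabuv/ → pivkodnigavaavuv.
Rule 3 (final a-epenthesis): the form ends in the consonant /v/, so [a] is inserted word-finally. /pivkodnigavaavuv/ → pivkodnigavaavuva.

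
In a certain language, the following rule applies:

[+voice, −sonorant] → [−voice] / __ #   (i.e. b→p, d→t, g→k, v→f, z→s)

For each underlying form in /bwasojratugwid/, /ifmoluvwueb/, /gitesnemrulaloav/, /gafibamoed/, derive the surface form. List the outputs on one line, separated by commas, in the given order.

bwasojratugwit, ifmoluvwuep, gitesnemrulaloaf, gafibamoet

/bwasojratugwid/: /d/ is a voiced obstruent in word-final position, so it devoices to [t]. → [bwasojratugwit].
/ifmoluvwueb/: /b/ is a voiced obstruent in word-final position, so it devoices to [p]. → [ifmoluvwuep].
/gitesnemrulaloav/: /v/ is a voiced obstruent in word-final position, so it devoices to [f]. → [gitesnemrulaloaf].
/gafibamoed/: /d/ is a voiced obstruent in word-final position, so it devoices to [t]. → [gafibamoet].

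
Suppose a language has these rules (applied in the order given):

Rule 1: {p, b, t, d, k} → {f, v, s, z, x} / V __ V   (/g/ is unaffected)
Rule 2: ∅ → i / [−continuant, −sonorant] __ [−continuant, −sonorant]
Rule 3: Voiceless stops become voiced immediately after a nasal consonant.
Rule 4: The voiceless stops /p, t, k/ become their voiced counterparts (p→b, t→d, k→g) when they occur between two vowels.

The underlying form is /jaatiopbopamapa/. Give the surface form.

jaasiobibofamafa

Rule 1 (intervocalic spirantization): /t/ is a stop between vowels /a/ and /i/, so it spirantizes to the fricative [s]. /p/ is a stop between vowels /o/ and /a/, so it spirantizes to the fricative [f]. /p/ is a stop between vowels /a/ and /a/, so it spirantizes to the fricative [f]. /jaatiopbopamapa/ → jaasiopbofamafa.
Rule 2 (stop-cluster i-epenthesis): /p/ and /b/ form a stop–stop cluster, so [i] is inserted between them. /jaasiopbofamafa/ → jaasiopibofamafa.
Rule 3 (post-nasal voicing): no segment meets the environment; /jaasiopibofamafa/ is unchanged.
Rule 4 (intervocalic voicing): /p/ is a voiceless stop between vowels /o/ and /i/, so it voices to [b]. /jaasiopibofamafa/ → jaasiobibofamafa.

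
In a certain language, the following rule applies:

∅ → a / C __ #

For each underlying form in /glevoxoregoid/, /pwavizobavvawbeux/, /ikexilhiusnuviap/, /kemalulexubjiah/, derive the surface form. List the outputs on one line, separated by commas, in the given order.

/glevoxoregoid/: the form ends in the consonant /d/, so [a] is inserted word-finally. → [glevoxoregoida].
/pwavizobavvawbeux/: the form ends in the consonant /x/, so [a] is inserted word-finally. → [pwavizobavvawbeuxa].
/ikexilhiusnuviap/: the form ends in the consonant /p/, so [a] is inserted word-finally. → [ikexilhiusnuviapa].
/kemalulexubjiah/: the form ends in the consonant /h/, so [a] is inserted word-finally. → [kemalulexubjiaha].

glevoxoregoida, pwavizobavvawbeuxa, ikexilhiusnuviapa, kemalulexubjiaha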